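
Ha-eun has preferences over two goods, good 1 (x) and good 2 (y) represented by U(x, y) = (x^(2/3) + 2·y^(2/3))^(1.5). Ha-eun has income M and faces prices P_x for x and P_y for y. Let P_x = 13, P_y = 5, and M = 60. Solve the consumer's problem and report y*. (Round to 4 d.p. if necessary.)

y* = 11.7821

MU_x ∝ x^(-1/3), MU_y ∝ 2·y^(-1/3), so MRS = (1/2)·(y/x)^(1/3) = P_x/P_y.
Hence y/x = (2·P_x/P_y)^(1/(1/3)), i.e. raised to the 3 power.
Substitute y = (y/x)·x into the budget: x* = M/(P_x + P_y·(y/x)).
Numerically y/x = 140.608, so x* = 60/(13 + 5·140.608) = 0.0838 and y* = 140.608·0.0838 = 11.7821.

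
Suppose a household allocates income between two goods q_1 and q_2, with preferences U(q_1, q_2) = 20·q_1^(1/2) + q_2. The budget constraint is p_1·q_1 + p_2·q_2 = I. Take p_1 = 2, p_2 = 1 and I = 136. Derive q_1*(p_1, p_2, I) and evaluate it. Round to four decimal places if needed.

q_1* = 25

Set MRS = p_1/p_2: 10·q_1^(−1/2) = p_1/p_2.
Thus q_1* = (10·p_2/p_1)² — independent of I — with the rest of income spent on q_2.
Plugging in: q_1* = (10·1/2)² = 25.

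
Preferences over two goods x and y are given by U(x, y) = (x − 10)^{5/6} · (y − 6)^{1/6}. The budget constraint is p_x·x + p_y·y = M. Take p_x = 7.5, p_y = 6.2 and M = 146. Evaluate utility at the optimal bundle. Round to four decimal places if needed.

MRS = 5·(y−6)/(x−10). Tangency with p_x/p_y gives y−6 = (1/5)·(p_x/p_y)·(x−10).
After buying the subsistence bundle (10, 6), a share 5/6 of the remaining income goes to x: x* = 10 + 5/6·(M − 10p_x − 6p_y)/p_x.
Discretionary income = 146 − 10·7.5 − 6·6.2 = 33.8; x* = 10 + 5/6·33.8/7.5 = 13.7556; y* = 6 + 1/6·33.8/6.2 = 6.9086.
Utility at the optimum: U(13.7556, 6.9086) = 2.9645.

V = 2.9645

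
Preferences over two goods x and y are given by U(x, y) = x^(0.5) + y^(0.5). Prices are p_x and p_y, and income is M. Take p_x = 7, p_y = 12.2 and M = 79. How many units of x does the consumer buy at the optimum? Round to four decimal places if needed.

From the CES first-order condition, (y/x)^(0.5) = p_x/p_y.
Solve for the ratio: y/x = [p_x/p_y]^(2).
With the ratio pinned down, the budget gives x* = M/(p_x + p_y·(y/x)) and y* = (y/x)·x*.
Numerically y/x = 0.329213, so x* = 79/(7 + 12.2·0.329213) = 7.1711.

x* = 7.1711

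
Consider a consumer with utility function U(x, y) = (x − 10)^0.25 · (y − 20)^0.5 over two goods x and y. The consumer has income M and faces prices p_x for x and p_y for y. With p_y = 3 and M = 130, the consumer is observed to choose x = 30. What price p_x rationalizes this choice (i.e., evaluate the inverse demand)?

Let x' = x−10, y' = y−20. MRS = (1/2)·y'/x' = p_x/p_y.
After buying the subsistence bundle (10, 20), a share 1/3 of the remaining income goes to x: x* = 10 + 1/3·(M − 10p_x − 20p_y)/p_x.
Set x* = 30 in the demand function and solve for p_x: p_x = 1.

p_x = 1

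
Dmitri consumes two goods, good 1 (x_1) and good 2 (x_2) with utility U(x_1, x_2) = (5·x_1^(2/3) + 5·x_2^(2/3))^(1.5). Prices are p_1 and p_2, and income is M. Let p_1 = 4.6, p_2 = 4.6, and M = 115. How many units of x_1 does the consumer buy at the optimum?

MU_x_1 ∝ 5·x_1^(-1/3), MU_x_2 ∝ 5·x_2^(-1/3), so MRS = (x_2/x_1)^(1/3) = p_1/p_2.
Solve for the ratio: x_2/x_1 = [p_1/p_2]^(3).
Substitute x_2 = (x_2/x_1)·x_1 into the budget: x_1* = M/(p_1 + p_2·(x_2/x_1)).
Numerically x_2/x_1 = 1, so x_1* = 115/(4.6 + 4.6·1) = 12.5.

x_1* = 12.5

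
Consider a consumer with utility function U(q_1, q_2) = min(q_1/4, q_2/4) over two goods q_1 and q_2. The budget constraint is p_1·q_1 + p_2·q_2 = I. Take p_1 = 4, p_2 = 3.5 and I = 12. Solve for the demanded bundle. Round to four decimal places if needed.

q_1* = 1.6, q_2* = 1.6

Demand: q_1*(p_1,p_2,I) = 4·I/(4·p_1 + 4·p_2), q_2* = 4·I/(4·p_1 + 4·p_2).
Here 4·4 + 4·3.5 = 30, giving q_1* = 1.6 and q_2* = 1.6.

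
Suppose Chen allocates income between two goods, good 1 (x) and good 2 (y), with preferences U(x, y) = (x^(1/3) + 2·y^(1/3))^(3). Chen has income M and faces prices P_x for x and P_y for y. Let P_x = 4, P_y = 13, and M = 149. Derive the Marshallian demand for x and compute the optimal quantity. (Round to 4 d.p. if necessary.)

From the CES first-order condition, (1/2)·(y/x)^(2/3) = P_x/P_y.
Solve for the ratio: y/x = [2·P_x/P_y]^(1.5).
With the ratio pinned down, the budget gives x* = M/(P_x + P_y·(y/x)) and y* = (y/x)·x*.
Numerically y/x = 0.482747, so x* = 149/(4 + 13·0.482747) = 14.5002.

x* = 14.5002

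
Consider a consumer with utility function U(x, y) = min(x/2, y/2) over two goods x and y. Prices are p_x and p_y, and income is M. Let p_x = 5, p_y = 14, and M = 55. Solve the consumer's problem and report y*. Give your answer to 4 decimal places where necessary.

Leontief preferences: the optimum is at the kink where x/2 = y/2, i.e. y = x.
Budget: p_x·x + p_y·x = M, so (2·p_x + 2·p_y)·x = 2·M.
Demand: x*(p_x,p_y,M) = 2·M/(2·p_x + 2·p_y), y* = 2·M/(2·p_x + 2·p_y).
Here 2·5 + 2·14 = 38, giving y* = 2.8947.

y* = 2.8947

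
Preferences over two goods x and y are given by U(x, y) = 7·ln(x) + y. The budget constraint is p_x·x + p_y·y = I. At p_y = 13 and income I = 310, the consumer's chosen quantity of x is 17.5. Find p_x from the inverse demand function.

p_x = 5.2

Set MRS = p_x/p_y: (7/x)/1 = p_x/p_y.
So x*(p_x,p_y) = 7·p_y/p_x, independent of income; and y* = (I − 7·p_y)/p_y.
Set x* = 17.5 in the demand function and solve for p_x: p_x = 5.2.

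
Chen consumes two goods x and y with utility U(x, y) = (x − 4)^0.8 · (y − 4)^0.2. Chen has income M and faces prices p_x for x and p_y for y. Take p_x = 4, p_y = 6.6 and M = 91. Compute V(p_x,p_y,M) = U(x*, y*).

V = 6.6643

Let x' = x−4, y' = y−4. MRS = 4·y'/x' = p_x/p_y.
Substituting into the budget: x* = 4 + 0.8·(M − 4·p_x − 4·p_y)/p_x, and y* = 4 + 0.2·(…)/p_y.
Discretionary income = 91 − 4·4 − 4·6.6 = 48.6; x* = 4 + 0.8·48.6/4 = 13.72; y* = 4 + 0.2·48.6/6.6 = 5.4727.
Utility at the optimum: U(13.72, 5.4727) = 6.6643.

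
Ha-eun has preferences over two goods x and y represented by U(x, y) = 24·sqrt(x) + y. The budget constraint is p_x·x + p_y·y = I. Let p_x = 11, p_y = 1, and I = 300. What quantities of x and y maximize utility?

Utility is quasi-linear in y; the FOC for x is 12/√x = p_x/p_y.
Thus x* = (12·p_y/p_x)² — independent of I — with the rest of income spent on y.
Plugging in: x* = (12·1/11)² = 1.1901, y* = 286.9091.

x* = 1.1901, y* = 286.9091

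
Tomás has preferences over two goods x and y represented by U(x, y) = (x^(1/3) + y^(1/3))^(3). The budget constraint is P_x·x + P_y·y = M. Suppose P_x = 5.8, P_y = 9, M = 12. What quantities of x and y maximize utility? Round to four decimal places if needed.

MRS = MU_x/MU_y = (y/x)^(2/3). Set equal to P_x/P_y.
Hence y/x = (P_x/P_y)^(1/(2/3)), i.e. raised to the 1.5 power.
With the ratio pinned down, the budget gives x* = M/(P_x + P_y·(y/x)) and y* = (y/x)·x*.
Numerically y/x = 0.517343, so x* = 12/(5.8 + 9·0.517343) = 1.1477 and y* = 0.517343·1.1477 = 0.5937.

x* = 1.1477, y* = 0.5937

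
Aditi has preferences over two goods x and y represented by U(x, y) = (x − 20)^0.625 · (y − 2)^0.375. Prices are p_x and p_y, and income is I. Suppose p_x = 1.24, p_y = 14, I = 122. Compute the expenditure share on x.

Let x' = x−20, y' = y−2. MRS = (5/3)·y'/x' = p_x/p_y.
After buying the subsistence bundle (20, 2), a share 0.625 of the remaining income goes to x: x* = 20 + 0.625·(I − 20p_x − 2p_y)/p_x.
Discretionary income = 122 − 20·1.24 − 2·14 = 69.2; x* = 20 + 0.625·69.2/1.24 = 54.879; y* = 2 + 0.375·69.2/14 = 3.8536.
Expenditure on x: 1.24·54.879 = 68.05; share = 0.5578.

share on x = 0.5578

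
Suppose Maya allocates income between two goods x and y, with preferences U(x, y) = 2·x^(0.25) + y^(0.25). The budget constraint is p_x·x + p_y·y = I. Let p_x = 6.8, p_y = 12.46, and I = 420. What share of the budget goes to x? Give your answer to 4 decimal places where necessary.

share on x = 0.7551

From the CES first-order condition, 2·(y/x)^(0.75) = p_x/p_y.
Hence y/x = ((1/2)·p_x/p_y)^(1/(0.75)), i.e. raised to the 4/3 power.
Substitute y = (y/x)·x into the budget: x* = I/(p_x + p_y·(y/x)).
Numerically y/x = 0.17699, so x* = 420/(6.8 + 12.46·0.17699) = 46.6392 and y* = 0.17699·46.6392 = 8.2547.
Expenditure on x: 6.8·46.6392 = 317.1469; share = 0.7551.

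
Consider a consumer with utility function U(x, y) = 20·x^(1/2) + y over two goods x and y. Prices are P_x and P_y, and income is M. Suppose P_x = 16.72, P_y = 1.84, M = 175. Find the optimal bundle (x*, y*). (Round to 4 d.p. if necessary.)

x* = 1.2111, y* = 84.1039

Solve: √x = 10·P_y/P_x, so x*(P_x,P_y) = (10·P_y/P_x)², and y* = (M − P_x·x*)/P_y.
Plugging in: x* = (10·1.84/16.72)² = 1.2111, y* = 84.1039.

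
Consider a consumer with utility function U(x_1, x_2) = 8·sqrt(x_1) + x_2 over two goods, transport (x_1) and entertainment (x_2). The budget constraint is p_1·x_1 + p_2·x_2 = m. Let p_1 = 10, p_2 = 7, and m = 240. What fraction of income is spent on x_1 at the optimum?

MU_x_1 = 4/√x_1, MU_x_2 = 1. Tangency: 4/√x_1 = p_1/p_2.
Solve: √x_1 = 4·p_2/p_1, so x_1*(p_1,p_2) = (4·p_2/p_1)², and x_2* = (m − p_1·x_1*)/p_2.
Plugging in: x_1* = (4·7/10)² = 7.84, x_2* = 23.0857.
Expenditure on x_1: 10·7.84 = 78.4; share = 0.3267.

share on x_1 = 0.3267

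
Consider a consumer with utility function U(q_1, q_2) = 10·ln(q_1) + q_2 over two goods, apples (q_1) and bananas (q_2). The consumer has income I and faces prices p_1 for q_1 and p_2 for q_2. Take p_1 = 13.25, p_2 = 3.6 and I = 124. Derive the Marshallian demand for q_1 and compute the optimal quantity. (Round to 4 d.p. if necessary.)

Set MRS = p_1/p_2: (10/q_1)/1 = p_1/p_2.
So q_1*(p_1,p_2) = 10·p_2/p_1, independent of income; and q_2* = (I − 10·p_2)/p_2.
At the given prices: q_1* = 10·3.6/13.25 = 2.717.

q_1* = 2.717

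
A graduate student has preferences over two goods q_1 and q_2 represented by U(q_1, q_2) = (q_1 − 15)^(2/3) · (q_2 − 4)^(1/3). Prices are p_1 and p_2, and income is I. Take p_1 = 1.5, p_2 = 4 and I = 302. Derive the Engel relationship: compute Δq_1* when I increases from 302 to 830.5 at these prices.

MRS = 2·(q_2−4)/(q_1−15). Tangency with p_1/p_2 gives q_2−4 = (1/2)·(p_1/p_2)·(q_1−15).
Substituting into the budget: q_1* = 15 + 2/3·(I − 15·p_1 − 4·p_2)/p_1, and q_2* = 4 + 1/3·(…)/p_2.
Discretionary income = 302 − 15·1.5 − 4·4 = 263.5; q_1* = 15 + 2/3·263.5/1.5 = 132.1111.
At I' = 830.5: q_1* = 367. Change: 367 − 132.1111 = 234.8889.

Δq_1* = 234.8889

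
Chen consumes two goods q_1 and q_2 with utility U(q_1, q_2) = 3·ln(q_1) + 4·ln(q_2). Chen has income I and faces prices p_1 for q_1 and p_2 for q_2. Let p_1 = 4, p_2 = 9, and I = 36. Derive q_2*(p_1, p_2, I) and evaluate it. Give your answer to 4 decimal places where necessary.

MU_q_1/MU_q_2 = (3·q_2)/(4·q_1); tangency sets this equal to p_1/p_2.
Rearranging, p_2·q_2 = (4/3)·p_1·q_1. Substituting into the budget gives p_1·q_1·(1 + (4/3)) = I.
Demand: q_1*(p_1,p_2,I) = 3/7·I/p_1 and q_2* = 4/7·I/p_2.
At p_1=4, p_2=9, I=36: q_2* = 4/7·36/9 = 2.2857.

q_2* = 2.2857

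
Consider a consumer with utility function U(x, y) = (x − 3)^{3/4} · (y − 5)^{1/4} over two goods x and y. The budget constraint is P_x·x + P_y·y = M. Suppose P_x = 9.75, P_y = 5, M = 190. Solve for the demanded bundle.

Let x' = x−3, y' = y−5. MRS = 3·y'/x' = P_x/P_y.
Substituting into the budget: x* = 3 + 0.75·(M − 3·P_x − 5·P_y)/P_x, and y* = 5 + 0.25·(…)/P_y.
Discretionary income = 190 − 3·9.75 − 5·5 = 135.75; x* = 3 + 0.75·135.75/9.75 = 13.4423; y* = 5 + 0.25·135.75/5 = 11.7875.

x* = 13.4423, y* = 11.7875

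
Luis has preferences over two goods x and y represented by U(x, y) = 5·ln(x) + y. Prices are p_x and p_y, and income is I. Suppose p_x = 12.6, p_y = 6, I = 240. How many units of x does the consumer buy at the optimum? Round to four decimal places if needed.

x* = 2.381

Set MRS = p_x/p_y: (5/x)/1 = p_x/p_y.
So x*(p_x,p_y) = 5·p_y/p_x, independent of income; and y* = (I − 5·p_y)/p_y.
At the given prices: x* = 5·6/12.6 = 2.381.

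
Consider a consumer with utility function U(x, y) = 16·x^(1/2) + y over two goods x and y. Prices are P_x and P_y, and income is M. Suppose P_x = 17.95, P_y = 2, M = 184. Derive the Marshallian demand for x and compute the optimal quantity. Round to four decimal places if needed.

x* = 0.7945

Set MRS = P_x/P_y: 8·x^(−1/2) = P_x/P_y.
Solve: √x = 8·P_y/P_x, so x*(P_x,P_y) = (8·P_y/P_x)², and y* = (M − P_x·x*)/P_y.
Plugging in: x* = (8·2/17.95)² = 0.7945.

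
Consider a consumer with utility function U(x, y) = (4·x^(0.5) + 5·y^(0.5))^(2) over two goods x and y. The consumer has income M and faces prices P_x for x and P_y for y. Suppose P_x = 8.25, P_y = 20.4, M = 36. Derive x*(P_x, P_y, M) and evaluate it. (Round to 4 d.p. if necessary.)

MU_x ∝ 4·x^(-0.5), MU_y ∝ 5·y^(-0.5), so MRS = (4/5)·(y/x)^(0.5) = P_x/P_y.
Solve for the ratio: y/x = [(5/4)·P_x/P_y]^(2).
With the ratio pinned down, the budget gives x* = M/(P_x + P_y·(y/x)) and y* = (y/x)·x*.
Numerically y/x = 0.255545, so x* = 36/(8.25 + 20.4·0.255545) = 2.674.

x* = 2.674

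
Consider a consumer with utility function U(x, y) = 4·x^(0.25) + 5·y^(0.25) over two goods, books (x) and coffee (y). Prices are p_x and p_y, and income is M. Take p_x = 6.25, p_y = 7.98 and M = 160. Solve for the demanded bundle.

x* = 11.4225, y* = 11.1039

With the ratio pinned down, the budget gives x* = M/(p_x + p_y·(y/x)) and y* = (y/x)·x*.
Numerically y/x = 0.972112, so x* = 160/(6.25 + 7.98·0.972112) = 11.4225 and y* = 0.972112·11.4225 = 11.1039.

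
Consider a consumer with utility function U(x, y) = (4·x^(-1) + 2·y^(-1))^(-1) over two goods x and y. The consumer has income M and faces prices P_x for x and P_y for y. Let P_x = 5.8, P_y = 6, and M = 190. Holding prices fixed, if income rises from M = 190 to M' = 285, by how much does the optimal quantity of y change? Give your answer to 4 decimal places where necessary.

Δy* = 6.6236

From the CES first-order condition, 2·(y/x)^(2) = P_x/P_y.
Solve for the ratio: y/x = [(1/2)·P_x/P_y]^(0.5).
Substitute y = (y/x)·x into the budget: x* = M/(P_x + P_y·(y/x)).
Numerically y/x = 0.695222, so x* = 190/(5.8 + 6·0.695222) = 19.0546 and y* = 0.695222·19.0546 = 13.2472.
At M' = 285: y* = 19.8708. Change: 19.8708 − 13.2472 = 6.6236.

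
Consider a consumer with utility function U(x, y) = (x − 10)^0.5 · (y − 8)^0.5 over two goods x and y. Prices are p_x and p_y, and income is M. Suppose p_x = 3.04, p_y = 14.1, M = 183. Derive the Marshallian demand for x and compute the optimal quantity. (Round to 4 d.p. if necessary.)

Discretionary income = 183 − 10·3.04 − 8·14.1 = 39.8; x* = 10 + 0.5·39.8/3.04 = 16.5461.

x* = 16.5461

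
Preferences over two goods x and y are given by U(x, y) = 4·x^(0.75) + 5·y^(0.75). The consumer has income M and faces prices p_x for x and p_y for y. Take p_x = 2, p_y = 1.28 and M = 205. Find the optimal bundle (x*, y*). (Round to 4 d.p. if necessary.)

MRS = MU_x/MU_y = (4/5)·(y/x)^(0.25). Set equal to p_x/p_y.
Hence y/x = ((5/4)·p_x/p_y)^(1/(0.25)), i.e. raised to the 4 power.
Substitute y = (y/x)·x into the budget: x* = M/(p_x + p_y·(y/x)).
Numerically y/x = 14.551915, so x* = 205/(2 + 1.28·14.551915) = 9.9387 and y* = 14.551915·9.9387 = 144.627.

x* = 9.9387, y* = 144.627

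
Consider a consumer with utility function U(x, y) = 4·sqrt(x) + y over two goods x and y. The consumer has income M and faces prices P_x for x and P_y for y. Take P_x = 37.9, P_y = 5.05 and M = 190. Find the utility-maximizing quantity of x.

MU_x = 2/√x, MU_y = 1. Tangency: 2/√x = P_x/P_y.
Solve: √x = 2·P_y/P_x, so x*(P_x,P_y) = (2·P_y/P_x)², and y* = (M − P_x·x*)/P_y.
Plugging in: x* = (2·5.05/37.9)² = 0.071.

x* = 0.071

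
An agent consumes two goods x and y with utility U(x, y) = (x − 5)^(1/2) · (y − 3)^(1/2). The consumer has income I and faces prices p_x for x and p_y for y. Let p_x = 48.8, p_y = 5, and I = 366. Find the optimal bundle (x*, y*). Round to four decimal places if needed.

x* = 6.0963, y* = 13.7

This is Cobb-Douglas in (x−5, y−3): tangency gives 0.5·p_y·(y−3) = 0.5·p_x·(x−5).
After buying the subsistence bundle (5, 3), a share 0.5 of the remaining income goes to x: x* = 5 + 0.5·(I − 5p_x − 3p_y)/p_x.
Discretionary income = 366 − 5·48.8 − 3·5 = 107; x* = 5 + 0.5·107/48.8 = 6.0963; y* = 3 + 0.5·107/5 = 13.7.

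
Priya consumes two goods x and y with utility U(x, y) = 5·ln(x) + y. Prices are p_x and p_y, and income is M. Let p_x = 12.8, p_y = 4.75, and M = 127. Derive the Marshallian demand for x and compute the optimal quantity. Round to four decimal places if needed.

MU_x = 5/x, MU_y = 1. Tangency: 5/x = p_x/p_y.
So x*(p_x,p_y) = 5·p_y/p_x, independent of income; and y* = (M − 5·p_y)/p_y.
At the given prices: x* = 5·4.75/12.8 = 1.8555.

x* = 1.8555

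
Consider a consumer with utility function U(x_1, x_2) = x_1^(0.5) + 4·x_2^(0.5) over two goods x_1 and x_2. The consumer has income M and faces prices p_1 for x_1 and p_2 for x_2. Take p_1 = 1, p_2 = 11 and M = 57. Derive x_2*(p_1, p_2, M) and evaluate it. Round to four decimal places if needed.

MRS = MU_x_1/MU_x_2 = (1/4)·(x_2/x_1)^(0.5). Set equal to p_1/p_2.
Solve for the ratio: x_2/x_1 = [4·p_1/p_2]^(2).
With the ratio pinned down, the budget gives x_1* = M/(p_1 + p_2·(x_2/x_1)) and x_2* = (x_2/x_1)·x_1*.
Numerically x_2/x_1 = 0.132231, so x_1* = 57/(1 + 11·0.132231) = 23.2222 and x_2* = 0.132231·23.2222 = 3.0707.

x_2* = 3.0707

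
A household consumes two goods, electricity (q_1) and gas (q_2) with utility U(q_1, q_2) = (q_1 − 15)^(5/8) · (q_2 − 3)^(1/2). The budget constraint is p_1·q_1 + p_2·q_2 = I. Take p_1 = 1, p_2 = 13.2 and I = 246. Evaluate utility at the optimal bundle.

V = 46.9095

Let q_1' = q_1−15, q_2' = q_2−3. MRS = (5/4)·q_2'/q_1' = p_1/p_2.
Substituting into the budget: q_1* = 15 + 5/9·(I − 15·p_1 − 3·p_2)/p_1, and q_2* = 3 + 4/9·(…)/p_2.
Discretionary income = 246 − 15·1 − 3·13.2 = 191.4; q_1* = 15 + 5/9·191.4/1 = 121.3333; q_2* = 3 + 4/9·191.4/13.2 = 9.4444.
Utility at the optimum: U(121.3333, 9.4444) = 46.9095.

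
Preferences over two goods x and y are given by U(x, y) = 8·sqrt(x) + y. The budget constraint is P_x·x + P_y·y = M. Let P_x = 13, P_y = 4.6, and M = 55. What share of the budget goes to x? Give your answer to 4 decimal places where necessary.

Utility is quasi-linear in y; the FOC for x is 4/√x = P_x/P_y.
Solve: √x = 4·P_y/P_x, so x*(P_x,P_y) = (4·P_y/P_x)², and y* = (M − P_x·x*)/P_y.
Plugging in: x* = (4·4.6/13)² = 2.0033, y* = 6.295.
Expenditure on x: 13·2.0033 = 26.0431; share = 0.4735.

share on x = 0.4735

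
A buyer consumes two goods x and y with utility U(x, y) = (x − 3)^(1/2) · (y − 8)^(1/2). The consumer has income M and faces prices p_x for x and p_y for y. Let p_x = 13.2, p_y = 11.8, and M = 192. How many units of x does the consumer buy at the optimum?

x* = 5.197

Substituting into the budget: x* = 3 + 0.5·(M − 3·p_x − 8·p_y)/p_x, and y* = 8 + 0.5·(…)/p_y.
Discretionary income = 192 − 3·13.2 − 8·11.8 = 58; x* = 3 + 0.5·58/13.2 = 5.197.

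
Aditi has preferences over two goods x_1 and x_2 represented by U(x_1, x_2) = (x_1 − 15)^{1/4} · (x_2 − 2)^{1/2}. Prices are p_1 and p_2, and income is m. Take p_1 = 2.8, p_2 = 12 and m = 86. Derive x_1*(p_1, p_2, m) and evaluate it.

x_1* = 17.381

MRS = (1/2)·(x_2−2)/(x_1−15). Tangency with p_1/p_2 gives x_2−2 = 2·(p_1/p_2)·(x_1−15).
Substituting into the budget: x_1* = 15 + 1/3·(m − 15·p_1 − 2·p_2)/p_1, and x_2* = 2 + 2/3·(…)/p_2.
Discretionary income = 86 − 15·2.8 − 2·12 = 20; x_1* = 15 + 1/3·20/2.8 = 17.381.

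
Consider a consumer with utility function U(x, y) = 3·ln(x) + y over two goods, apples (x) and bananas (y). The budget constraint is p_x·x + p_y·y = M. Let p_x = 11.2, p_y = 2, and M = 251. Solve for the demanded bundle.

MU_x = 3/x, MU_y = 1. Tangency: 3/x = p_x/p_y.
So x*(p_x,p_y) = 3·p_y/p_x, independent of income; and y* = (M − 3·p_y)/p_y.
At the given prices: x* = 3·2/11.2 = 0.5357, and y* = 122.5.

x* = 0.5357, y* = 122.5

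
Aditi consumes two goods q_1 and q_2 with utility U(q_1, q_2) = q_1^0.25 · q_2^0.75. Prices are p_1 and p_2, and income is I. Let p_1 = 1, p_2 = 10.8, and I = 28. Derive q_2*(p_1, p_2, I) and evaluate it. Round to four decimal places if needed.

At p_1=1, p_2=10.8, I=28: q_2* = 0.75·28/10.8 = 1.9444.

q_2* = 1.9444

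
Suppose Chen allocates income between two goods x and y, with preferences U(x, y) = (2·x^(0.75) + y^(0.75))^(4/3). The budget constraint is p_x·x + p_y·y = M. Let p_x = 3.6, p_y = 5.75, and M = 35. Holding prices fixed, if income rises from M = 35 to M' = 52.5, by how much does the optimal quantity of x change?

Δx* = 4.7877

MU_x ∝ 2·x^(-0.25), MU_y ∝ y^(-0.25), so MRS = 2·(y/x)^(0.25) = p_x/p_y.
Solve for the ratio: y/x = [(1/2)·p_x/p_y]^(4).
Substitute y = (y/x)·x into the budget: x* = M/(p_x + p_y·(y/x)).
Numerically y/x = 0.009603, so x* = 35/(3.6 + 5.75·0.009603) = 9.5754.
At M' = 52.5: x* = 14.363. Change: 14.363 − 9.5754 = 4.7877.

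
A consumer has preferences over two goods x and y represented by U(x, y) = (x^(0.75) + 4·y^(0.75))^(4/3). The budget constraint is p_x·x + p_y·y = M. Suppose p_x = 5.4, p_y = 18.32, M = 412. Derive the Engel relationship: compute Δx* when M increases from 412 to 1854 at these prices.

From the CES first-order condition, (1/4)·(y/x)^(0.25) = p_x/p_y.
Solve for the ratio: y/x = [4·p_x/p_y]^(4).
Substitute y = (y/x)·x into the budget: x* = M/(p_x + p_y·(y/x)).
Numerically y/x = 1.932472, so x* = 412/(5.4 + 18.32·1.932472) = 10.0973.
At M' = 1854: x* = 45.438. Change: 45.438 − 10.0973 = 35.3406.

Δx* = 35.3406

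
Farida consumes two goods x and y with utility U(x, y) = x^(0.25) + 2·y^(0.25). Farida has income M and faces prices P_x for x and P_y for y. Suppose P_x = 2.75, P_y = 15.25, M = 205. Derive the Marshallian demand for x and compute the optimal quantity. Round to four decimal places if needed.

x* = 30.7579

From the CES first-order condition, (1/2)·(y/x)^(0.75) = P_x/P_y.
Hence y/x = (2·P_x/P_y)^(1/(0.75)), i.e. raised to the 4/3 power.
Substitute y = (y/x)·x into the budget: x* = M/(P_x + P_y·(y/x)).
Numerically y/x = 0.256718, so x* = 205/(2.75 + 15.25·0.256718) = 30.7579.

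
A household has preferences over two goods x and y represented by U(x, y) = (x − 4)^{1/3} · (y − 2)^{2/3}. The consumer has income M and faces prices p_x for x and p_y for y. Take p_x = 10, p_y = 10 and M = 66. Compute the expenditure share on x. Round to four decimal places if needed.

share on x = 0.6364

This is Cobb-Douglas in (x−4, y−2): tangency gives 1/3·p_y·(y−2) = 2/3·p_x·(x−4).
After buying the subsistence bundle (4, 2), a share 1/3 of the remaining income goes to x: x* = 4 + 1/3·(M − 4p_x − 2p_y)/p_x.
Discretionary income = 66 − 4·10 − 2·10 = 6; x* = 4 + 1/3·6/10 = 4.2; y* = 2 + 2/3·6/10 = 2.4.
Expenditure on x: 10·4.2 = 42; share = 0.6364.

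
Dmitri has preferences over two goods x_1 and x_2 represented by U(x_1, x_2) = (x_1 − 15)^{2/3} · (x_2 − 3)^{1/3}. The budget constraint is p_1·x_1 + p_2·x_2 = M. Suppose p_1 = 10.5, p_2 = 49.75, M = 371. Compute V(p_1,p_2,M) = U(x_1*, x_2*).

V = 1.9277

MRS = 2·(x_2−3)/(x_1−15). Tangency with p_1/p_2 gives x_2−3 = (1/2)·(p_1/p_2)·(x_1−15).
Substituting into the budget: x_1* = 15 + 2/3·(M − 15·p_1 − 3·p_2)/p_1, and x_2* = 3 + 1/3·(…)/p_2.
Discretionary income = 371 − 15·10.5 − 3·49.75 = 64.25; x_1* = 15 + 2/3·64.25/10.5 = 19.0794; x_2* = 3 + 1/3·64.25/49.75 = 3.4305.
Utility at the optimum: U(19.0794, 3.4305) = 1.9277.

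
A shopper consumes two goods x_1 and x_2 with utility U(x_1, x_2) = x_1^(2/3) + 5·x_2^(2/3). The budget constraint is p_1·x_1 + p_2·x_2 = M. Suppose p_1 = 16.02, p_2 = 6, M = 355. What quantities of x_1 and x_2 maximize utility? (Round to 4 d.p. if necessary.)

MRS = MU_x_1/MU_x_2 = (1/5)·(x_2/x_1)^(1/3). Set equal to p_1/p_2.
Hence x_2/x_1 = (5·p_1/p_2)^(1/(1/3)), i.e. raised to the 3 power.
Substitute x_2 = (x_2/x_1)·x_1 into the budget: x_1* = M/(p_1 + p_2·(x_2/x_1)).
Numerically x_2/x_1 = 2379.270375, so x_1* = 355/(16.02 + 6·2379.270375) = 0.0248 and x_2* = 2379.270375·0.0248 = 59.1003.

x_1* = 0.0248, x_2* = 59.1003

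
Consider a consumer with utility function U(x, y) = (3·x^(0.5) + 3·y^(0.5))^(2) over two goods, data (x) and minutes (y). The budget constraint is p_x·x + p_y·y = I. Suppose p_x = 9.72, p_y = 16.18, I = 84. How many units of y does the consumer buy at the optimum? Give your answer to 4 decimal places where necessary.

y* = 1.9484

MRS = MU_x/MU_y = (y/x)^(0.5). Set equal to p_x/p_y.
Solve for the ratio: y/x = [p_x/p_y]^(2).
With the ratio pinned down, the budget gives x* = I/(p_x + p_y·(y/x)) and y* = (y/x)·x*.
Numerically y/x = 0.360891, so x* = 84/(9.72 + 16.18·0.360891) = 5.3987 and y* = 0.360891·5.3987 = 1.9484.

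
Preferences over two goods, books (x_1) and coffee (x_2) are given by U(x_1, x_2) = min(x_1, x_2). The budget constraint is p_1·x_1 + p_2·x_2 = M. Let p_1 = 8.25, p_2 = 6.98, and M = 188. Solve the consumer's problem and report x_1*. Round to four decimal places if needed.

Demand: x_1*(p_1,p_2,M) = M/(p_1 + p_2), x_2* = M/(p_1 + p_2).
Here 8.25 + 6.98 = 15.23, giving x_1* = 12.3441.

x_1* = 12.3441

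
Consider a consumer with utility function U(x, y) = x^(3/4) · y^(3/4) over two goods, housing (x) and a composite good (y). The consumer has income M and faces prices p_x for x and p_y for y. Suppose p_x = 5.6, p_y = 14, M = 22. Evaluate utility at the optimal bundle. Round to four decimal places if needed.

MU_x/MU_y = (0.75·y)/(0.75·x); tangency sets this equal to p_x/p_y.
Rearranging, p_y·y = p_x·x. Substituting into the budget gives p_x·x·(1 + 1) = M.
Demand: x*(p_x,p_y,M) = 0.5·M/p_x and y* = 0.5·M/p_y.
At p_x=5.6, p_y=14, M=22: x* = 0.5·22/5.6 = 1.9643, y* = 0.7857.
Utility at the optimum: U(1.9643, 0.7857) = 1.3847.

V = 1.3847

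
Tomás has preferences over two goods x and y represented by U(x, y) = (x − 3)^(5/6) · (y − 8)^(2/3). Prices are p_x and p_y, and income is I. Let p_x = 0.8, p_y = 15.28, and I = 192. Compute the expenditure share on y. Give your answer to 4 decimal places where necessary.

share on y = 0.7926

This is Cobb-Douglas in (x−3, y−8): tangency gives 5/6·p_y·(y−8) = 2/3·p_x·(x−3).
After buying the subsistence bundle (3, 8), a share 5/9 of the remaining income goes to x: x* = 3 + 5/9·(I − 3p_x − 8p_y)/p_x.
Discretionary income = 192 − 3·0.8 − 8·15.28 = 67.36; x* = 3 + 5/9·67.36/0.8 = 49.7778; y* = 8 + 4/9·67.36/15.28 = 9.9593.
Expenditure on y: 15.28·9.9593 = 152.1778; share = 0.7926.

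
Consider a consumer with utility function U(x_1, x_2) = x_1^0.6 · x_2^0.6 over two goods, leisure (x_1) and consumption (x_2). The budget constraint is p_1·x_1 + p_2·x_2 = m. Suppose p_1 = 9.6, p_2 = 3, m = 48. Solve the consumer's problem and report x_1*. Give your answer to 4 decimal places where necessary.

The MRS is x_2/x_1. Set MRS = p_1/p_2.
So 0.6·p_2·x_2 = 0.6·p_1·x_1; combined with the budget, a share 0.5 of income goes to x_1.
Demand: x_1*(p_1,p_2,m) = 0.5·m/p_1 and x_2* = 0.5·m/p_2.
At p_1=9.6, p_2=3, m=48: x_1* = 0.5·48/9.6 = 2.5.

x_1* = 2.5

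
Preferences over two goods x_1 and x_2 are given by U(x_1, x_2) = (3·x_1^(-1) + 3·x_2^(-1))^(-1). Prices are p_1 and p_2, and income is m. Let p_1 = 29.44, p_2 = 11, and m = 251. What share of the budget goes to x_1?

share on x_1 = 0.6206

With the ratio pinned down, the budget gives x_1* = m/(p_1 + p_2·(x_2/x_1)) and x_2* = (x_2/x_1)·x_1*.
Numerically x_2/x_1 = 1.63596, so x_1* = 251/(29.44 + 11·1.63596) = 5.2914 and x_2* = 1.63596·5.2914 = 8.6565.
Expenditure on x_1: 29.44·5.2914 = 155.7785; share = 0.6206.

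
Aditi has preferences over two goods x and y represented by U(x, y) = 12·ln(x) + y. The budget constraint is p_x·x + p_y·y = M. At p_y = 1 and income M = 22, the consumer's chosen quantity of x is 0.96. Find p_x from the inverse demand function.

p_x = 12.5

MU_x = 12/x, MU_y = 1. Tangency: 12/x = p_x/p_y.
So x*(p_x,p_y) = 12·p_y/p_x, independent of income; and y* = (M − 12·p_y)/p_y.
Set x* = 0.96 in the demand function and solve for p_x: p_x = 12.5.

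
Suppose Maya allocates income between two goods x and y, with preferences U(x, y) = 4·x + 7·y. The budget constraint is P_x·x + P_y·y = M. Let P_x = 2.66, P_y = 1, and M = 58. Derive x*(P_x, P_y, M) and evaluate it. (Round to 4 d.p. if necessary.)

x* = 0

Linear utility — the consumer picks whichever good has higher MU/price: 4/2.66 = 1.5038 vs 7/1 = 7.
y gives more utility per dollar, so spend all income on y: y* = M/P_y, x* = 0.
Numerically: x* = 0, y* = 58.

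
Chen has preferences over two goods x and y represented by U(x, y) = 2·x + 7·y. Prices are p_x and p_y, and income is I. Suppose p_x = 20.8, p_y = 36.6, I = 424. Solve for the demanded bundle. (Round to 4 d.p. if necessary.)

x* = 0, y* = 11.5847

y gives more utility per dollar, so spend all income on y: y* = I/p_y, x* = 0.
Numerically: x* = 0, y* = 11.5847.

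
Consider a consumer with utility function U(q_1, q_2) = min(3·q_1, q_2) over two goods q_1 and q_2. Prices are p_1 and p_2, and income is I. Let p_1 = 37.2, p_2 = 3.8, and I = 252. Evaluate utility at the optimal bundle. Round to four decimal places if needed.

V = 15.5556

With perfect complements, no substitution: consume in ratio q_1:q_2 = 1:3.
Budget: p_1·q_1 + p_2·3·q_1 = I, so (p_1 + 3·p_2)·q_1 = I.
Demand: q_1*(p_1,p_2,I) = I/(p_1 + 3·p_2), q_2* = 3·I/(p_1 + 3·p_2).
Here 37.2 + 3·3.8 = 48.6, giving q_1* = 5.1852 and q_2* = 15.5556.
Utility at the optimum: U(5.1852, 15.5556) = 15.5556.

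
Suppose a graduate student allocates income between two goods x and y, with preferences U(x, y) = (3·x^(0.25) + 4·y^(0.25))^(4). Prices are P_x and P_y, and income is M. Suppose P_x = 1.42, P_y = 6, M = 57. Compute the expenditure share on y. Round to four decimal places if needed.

share on y = 0.4758

Substitute y = (y/x)·x into the budget: x* = M/(P_x + P_y·(y/x)).
Numerically y/x = 0.214833, so x* = 57/(1.42 + 6·0.214833) = 21.041 and y* = 0.214833·21.041 = 4.5203.
Expenditure on y: 6·4.5203 = 27.1218; share = 0.4758.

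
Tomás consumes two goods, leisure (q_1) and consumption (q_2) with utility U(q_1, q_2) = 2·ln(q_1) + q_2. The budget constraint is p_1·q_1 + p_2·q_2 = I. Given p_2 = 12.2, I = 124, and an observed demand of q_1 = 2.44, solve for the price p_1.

MU_q_1 = 2/q_1, MU_q_2 = 1. Tangency: 2/q_1 = p_1/p_2.
So q_1*(p_1,p_2) = 2·p_2/p_1, independent of income; and q_2* = (I − 2·p_2)/p_2.
Set q_1* = 2.44 in the demand function and solve for p_1: p_1 = 10.

p_1 = 10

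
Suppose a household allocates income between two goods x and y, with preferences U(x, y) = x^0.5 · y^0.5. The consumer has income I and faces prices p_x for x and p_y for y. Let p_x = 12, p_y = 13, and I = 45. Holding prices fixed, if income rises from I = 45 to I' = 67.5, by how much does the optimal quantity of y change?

Δy* = 0.8654

Tangency: MRS = y/x = p_x/p_y.
Rearranging, p_y·y = p_x·x. Substituting into the budget gives p_x·x·(1 + 1) = I.
Demand: x*(p_x,p_y,I) = 0.5·I/p_x and y* = 0.5·I/p_y.
At p_x=12, p_y=13, I=45: y* = 0.5·45/13 = 1.7308.
At I' = 67.5: y* = 2.5962. Change: 2.5962 − 1.7308 = 0.8654.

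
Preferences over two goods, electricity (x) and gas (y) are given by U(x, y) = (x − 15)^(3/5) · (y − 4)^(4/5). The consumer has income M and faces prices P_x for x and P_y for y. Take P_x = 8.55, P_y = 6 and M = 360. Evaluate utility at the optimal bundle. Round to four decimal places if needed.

V = 44.4263

This is Cobb-Douglas in (x−15, y−4): tangency gives 0.6·P_y·(y−4) = 0.8·P_x·(x−15).
After buying the subsistence bundle (15, 4), a share 3/7 of the remaining income goes to x: x* = 15 + 3/7·(M − 15P_x − 4P_y)/P_x.
Discretionary income = 360 − 15·8.55 − 4·6 = 207.75; x* = 15 + 3/7·207.75/8.55 = 25.4135; y* = 4 + 4/7·207.75/6 = 23.7857.
Utility at the optimum: U(25.4135, 23.7857) = 44.4263.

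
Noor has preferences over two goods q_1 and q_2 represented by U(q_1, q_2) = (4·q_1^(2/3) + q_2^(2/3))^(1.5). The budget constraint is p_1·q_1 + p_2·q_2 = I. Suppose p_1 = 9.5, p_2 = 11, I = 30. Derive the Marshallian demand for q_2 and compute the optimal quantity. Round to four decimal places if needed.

q_2* = 0.0314

MRS = MU_q_1/MU_q_2 = 4·(q_2/q_1)^(1/3). Set equal to p_1/p_2.
Hence q_2/q_1 = ((1/4)·p_1/p_2)^(1/(1/3)), i.e. raised to the 3 power.
With the ratio pinned down, the budget gives q_1* = I/(p_1 + p_2·(q_2/q_1)) and q_2* = (q_2/q_1)·q_1*.
Numerically q_2/q_1 = 0.010065, so q_1* = 30/(9.5 + 11·0.010065) = 3.1215 and q_2* = 0.010065·3.1215 = 0.0314.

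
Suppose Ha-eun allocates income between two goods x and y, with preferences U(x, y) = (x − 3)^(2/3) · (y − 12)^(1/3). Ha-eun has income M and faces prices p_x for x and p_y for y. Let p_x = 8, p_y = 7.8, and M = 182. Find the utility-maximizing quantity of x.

MRS = 2·(y−12)/(x−3). Tangency with p_x/p_y gives y−12 = (1/2)·(p_x/p_y)·(x−3).
After buying the subsistence bundle (3, 12), a share 2/3 of the remaining income goes to x: x* = 3 + 2/3·(M − 3p_x − 12p_y)/p_x.
Discretionary income = 182 − 3·8 − 12·7.8 = 64.4; x* = 3 + 2/3·64.4/8 = 8.3667.

x* = 8.3667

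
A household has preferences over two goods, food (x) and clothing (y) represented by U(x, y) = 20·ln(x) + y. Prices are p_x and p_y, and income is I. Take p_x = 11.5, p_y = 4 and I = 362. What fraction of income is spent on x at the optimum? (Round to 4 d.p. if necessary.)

Set MRS = p_x/p_y: (20/x)/1 = p_x/p_y.
So x*(p_x,p_y) = 20·p_y/p_x, independent of income; and y* = (I − 20·p_y)/p_y.
At the given prices: x* = 20·4/11.5 = 6.9565, and y* = 70.5.
Expenditure on x: 11.5·6.9565 = 80; share = 0.221.

share on x = 0.221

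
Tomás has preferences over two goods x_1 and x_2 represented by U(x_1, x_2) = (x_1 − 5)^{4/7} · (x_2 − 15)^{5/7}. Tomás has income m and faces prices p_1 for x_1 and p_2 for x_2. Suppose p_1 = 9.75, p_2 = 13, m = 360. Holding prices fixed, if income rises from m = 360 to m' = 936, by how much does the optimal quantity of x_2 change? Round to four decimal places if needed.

Δx_2* = 24.6154

Let x_1' = x_1−5, x_2' = x_2−15. MRS = (4/5)·x_2'/x_1' = p_1/p_2.
After buying the subsistence bundle (5, 15), a share 4/9 of the remaining income goes to x_1: x_1* = 5 + 4/9·(m − 5p_1 − 15p_2)/p_1.
Discretionary income = 360 − 5·9.75 − 15·13 = 116.25; x_2* = 15 + 5/9·116.25/13 = 19.9679.
At m' = 936: x_2* = 44.5833. Change: 44.5833 − 19.9679 = 24.6154.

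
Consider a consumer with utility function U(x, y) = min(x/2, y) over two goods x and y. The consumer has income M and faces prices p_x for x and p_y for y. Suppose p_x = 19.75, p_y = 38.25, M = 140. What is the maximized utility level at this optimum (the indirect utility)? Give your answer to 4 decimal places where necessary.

V = 1.8006

Leontief preferences: the optimum is at the kink where x/2 = y/1, i.e. y = (1/2)·x.
Budget: p_x·x + p_y·(1/2)·x = M, so (2·p_x + p_y)·x = 2·M.
Demand: x*(p_x,p_y,M) = 2·M/(2·p_x + p_y), y* = M/(2·p_x + p_y).
Here 2·19.75 + 38.25 = 77.75, giving x* = 3.6013 and y* = 1.8006.
Utility at the optimum: U(3.6013, 1.8006) = 1.8006.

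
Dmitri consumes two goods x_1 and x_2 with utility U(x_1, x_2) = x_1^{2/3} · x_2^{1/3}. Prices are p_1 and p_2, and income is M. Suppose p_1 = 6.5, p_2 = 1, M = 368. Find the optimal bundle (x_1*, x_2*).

Tangency: MRS = 2·x_2/x_1 = p_1/p_2.
Rearranging, p_2·x_2 = (1/2)·p_1·x_1. Substituting into the budget gives p_1·x_1·(1 + (1/2)) = M.
Demand: x_1*(p_1,p_2,M) = 2/3·M/p_1 and x_2* = 1/3·M/p_2.
At p_1=6.5, p_2=1, M=368: x_1* = 2/3·368/6.5 = 37.7436, x_2* = 122.6667.

x_1* = 37.7436, x_2* = 122.6667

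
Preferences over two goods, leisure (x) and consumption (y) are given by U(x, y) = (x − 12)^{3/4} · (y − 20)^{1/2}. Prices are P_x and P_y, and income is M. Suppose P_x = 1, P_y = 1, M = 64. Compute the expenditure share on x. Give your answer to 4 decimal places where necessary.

After buying the subsistence bundle (12, 20), a share 0.6 of the remaining income goes to x: x* = 12 + 0.6·(M − 12P_x − 20P_y)/P_x.
Discretionary income = 64 − 12·1 − 20·1 = 32; x* = 12 + 0.6·32/1 = 31.2; y* = 20 + 0.4·32/1 = 32.8.
Expenditure on x: 1·31.2 = 31.2; share = 0.4875.

share on x = 0.4875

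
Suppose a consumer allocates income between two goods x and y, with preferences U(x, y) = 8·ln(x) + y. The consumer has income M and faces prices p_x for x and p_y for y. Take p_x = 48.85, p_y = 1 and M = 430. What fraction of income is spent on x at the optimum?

MU_x = 8/x, MU_y = 1. Tangency: 8/x = p_x/p_y.
So x*(p_x,p_y) = 8·p_y/p_x, independent of income; and y* = (M − 8·p_y)/p_y.
At the given prices: x* = 8·1/48.85 = 0.1638, and y* = 422.
Expenditure on x: 48.85·0.1638 = 8; share = 0.0186.

share on x = 0.0186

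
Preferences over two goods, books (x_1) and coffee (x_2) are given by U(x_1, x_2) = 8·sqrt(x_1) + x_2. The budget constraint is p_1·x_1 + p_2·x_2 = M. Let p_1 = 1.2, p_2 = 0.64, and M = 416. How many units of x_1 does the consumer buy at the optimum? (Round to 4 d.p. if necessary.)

x_1* = 4.5511

Utility is quasi-linear in x_2; the FOC for x_1 is 4/√x_1 = p_1/p_2.
Thus x_1* = (4·p_2/p_1)² — independent of M — with the rest of income spent on x_2.
Plugging in: x_1* = (4·0.64/1.2)² = 4.5511.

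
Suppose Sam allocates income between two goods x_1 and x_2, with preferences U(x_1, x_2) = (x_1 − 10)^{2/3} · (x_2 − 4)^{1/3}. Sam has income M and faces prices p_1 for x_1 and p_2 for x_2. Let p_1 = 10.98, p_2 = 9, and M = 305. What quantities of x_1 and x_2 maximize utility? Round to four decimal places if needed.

x_1* = 19.6661, x_2* = 9.8963

Let x_1' = x_1−10, x_2' = x_2−4. MRS = 2·x_2'/x_1' = p_1/p_2.
After buying the subsistence bundle (10, 4), a share 2/3 of the remaining income goes to x_1: x_1* = 10 + 2/3·(M − 10p_1 − 4p_2)/p_1.
Discretionary income = 305 − 10·10.98 − 4·9 = 159.2; x_1* = 10 + 2/3·159.2/10.98 = 19.6661; x_2* = 4 + 1/3·159.2/9 = 9.8963.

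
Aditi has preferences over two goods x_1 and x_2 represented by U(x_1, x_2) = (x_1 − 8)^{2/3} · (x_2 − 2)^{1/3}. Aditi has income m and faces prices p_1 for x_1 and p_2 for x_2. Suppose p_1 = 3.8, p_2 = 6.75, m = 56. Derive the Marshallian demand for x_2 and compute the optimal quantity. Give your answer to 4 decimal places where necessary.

Substituting into the budget: x_1* = 8 + 2/3·(m − 8·p_1 − 2·p_2)/p_1, and x_2* = 2 + 1/3·(…)/p_2.
Discretionary income = 56 − 8·3.8 − 2·6.75 = 12.1; x_2* = 2 + 1/3·12.1/6.75 = 2.5975.

x_2* = 2.5975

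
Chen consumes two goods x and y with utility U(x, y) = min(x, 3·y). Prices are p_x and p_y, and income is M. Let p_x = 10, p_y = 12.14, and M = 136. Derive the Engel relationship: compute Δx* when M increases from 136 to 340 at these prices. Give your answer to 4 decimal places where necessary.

Δx* = 14.523

With perfect complements, no substitution: consume in ratio x:y = 3:1.
Budget: p_x·x + p_y·(1/3)·x = M, so (3·p_x + p_y)·x = 3·M.
Demand: x*(p_x,p_y,M) = 3·M/(3·p_x + p_y), y* = M/(3·p_x + p_y).
Here 3·10 + 12.14 = 42.14, giving x* = 9.682.
At M' = 340: x* = 24.205. Change: 24.205 − 9.682 = 14.523.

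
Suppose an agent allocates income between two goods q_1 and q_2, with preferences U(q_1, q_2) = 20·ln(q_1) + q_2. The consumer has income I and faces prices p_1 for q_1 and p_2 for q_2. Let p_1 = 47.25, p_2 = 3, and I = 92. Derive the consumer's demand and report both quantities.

q_1* = 1.2698, q_2* = 10.6667

MU_q_1 = 20/q_1, MU_q_2 = 1. Tangency: 20/q_1 = p_1/p_2.
So q_1*(p_1,p_2) = 20·p_2/p_1, independent of income; and q_2* = (I − 20·p_2)/p_2.
At the given prices: q_1* = 20·3/47.25 = 1.2698, and q_2* = 10.6667.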